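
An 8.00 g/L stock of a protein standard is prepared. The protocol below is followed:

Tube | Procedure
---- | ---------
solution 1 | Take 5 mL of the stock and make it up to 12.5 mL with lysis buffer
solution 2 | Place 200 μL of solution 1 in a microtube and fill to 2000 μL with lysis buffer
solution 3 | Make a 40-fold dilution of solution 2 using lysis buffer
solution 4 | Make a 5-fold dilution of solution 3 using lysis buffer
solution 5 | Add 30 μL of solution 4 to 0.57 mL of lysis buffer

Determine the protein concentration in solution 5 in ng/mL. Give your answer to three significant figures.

80.0 ng/mL

Step 1: 5 mL brought to 12.5 mL → factor 12.5/5 = 2.5
Step 2: 200 μL brought to 2000 μL → factor 2000/200 = 10
Step 3: 40-fold → factor 40
Step 4: 5-fold → factor 5
Step 5: 30 μL + 0.57 mL = 600 μL total → factor 600/30 = 20
Overall dilution factor = 2.5 × 10 × 40 × 5 × 20 = 1 × 10^5
Final = 8.00 g/L / 1 × 10^5 = 8.000 × 10^-5 g/L = 80.0 ng/mL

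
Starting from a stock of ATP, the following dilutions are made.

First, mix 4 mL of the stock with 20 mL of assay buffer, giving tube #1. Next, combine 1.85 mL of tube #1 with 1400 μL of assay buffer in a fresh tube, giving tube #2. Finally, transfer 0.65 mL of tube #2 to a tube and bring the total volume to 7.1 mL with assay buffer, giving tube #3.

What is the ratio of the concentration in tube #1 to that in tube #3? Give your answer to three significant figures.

19.2

Step 1: 4 mL + 20 mL = 24 mL total → factor 24/4 = 6
Step 2: 1.85 mL + 1400 μL = 3.25 mL total → factor 3.25/1.85 = 1.7568
Step 3: 0.65 mL brought to 7.1 mL → factor 7.1/0.65 = 10.923
Dilution factor to tube #1 = 6; to tube #3 = 115.14
[tube #1]/[tube #3] = (factor to tube #3)/(factor to tube #1) = 115.14/6 = 19.2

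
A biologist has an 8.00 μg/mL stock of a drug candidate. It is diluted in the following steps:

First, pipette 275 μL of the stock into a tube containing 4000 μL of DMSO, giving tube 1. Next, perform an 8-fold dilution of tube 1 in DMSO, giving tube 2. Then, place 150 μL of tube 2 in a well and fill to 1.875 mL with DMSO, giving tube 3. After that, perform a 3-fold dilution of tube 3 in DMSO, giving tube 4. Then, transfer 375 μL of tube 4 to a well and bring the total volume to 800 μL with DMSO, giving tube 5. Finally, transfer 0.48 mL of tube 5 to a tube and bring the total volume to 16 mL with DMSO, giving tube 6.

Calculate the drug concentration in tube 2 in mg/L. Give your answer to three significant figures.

0.0643 mg/L

Step 1: 275 μL + 4000 μL = 4275 μL total → factor 4275/275 = 15.545
Step 2: 8-fold → factor 8
Dilution factor through tube 2 = 15.545 × 8 = 124.36
[tube 2] = 8.00 μg/mL / 124.36 = 0.06433 μg/mL = 0.0643 mg/L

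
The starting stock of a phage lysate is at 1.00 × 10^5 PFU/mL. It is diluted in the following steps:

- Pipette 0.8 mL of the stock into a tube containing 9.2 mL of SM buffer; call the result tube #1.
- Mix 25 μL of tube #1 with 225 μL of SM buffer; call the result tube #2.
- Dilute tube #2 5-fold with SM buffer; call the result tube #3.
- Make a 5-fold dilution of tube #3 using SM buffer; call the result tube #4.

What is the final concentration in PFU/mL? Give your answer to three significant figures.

Step 1: 0.8 mL + 9.2 mL = 10 mL total → factor 10/0.8 = 12.5
Step 2: 25 μL + 225 μL = 250 μL total → factor 250/25 = 10
Step 3: 5-fold → factor 5
Step 4: 5-fold → factor 5
Overall dilution factor = 12.5 × 10 × 5 × 5 = 3125
Final = 1.00 × 10^5 PFU/mL / 3125 = 32.0 PFU/mL

32.0 PFU/mL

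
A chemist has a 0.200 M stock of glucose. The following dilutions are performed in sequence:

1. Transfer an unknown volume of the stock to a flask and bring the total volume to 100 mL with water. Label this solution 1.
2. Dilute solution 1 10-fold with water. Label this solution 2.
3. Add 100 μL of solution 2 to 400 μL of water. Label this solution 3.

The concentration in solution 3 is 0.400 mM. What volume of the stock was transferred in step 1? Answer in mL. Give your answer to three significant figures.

Step 1: v brought to 100 mL → factor = 100 mL/v
Step 2: 10-fold → factor 10
Step 3: 100 μL + 400 μL = 500 μL total → factor 500/100 = 5
Product of known-step factors = 50
Overall factor = 0.200 M / (0.400 mM) = 500
Step-1 factor = 500 / 50 = 10
v = 100 mL / 10 = 10.0 mL

10.0 mL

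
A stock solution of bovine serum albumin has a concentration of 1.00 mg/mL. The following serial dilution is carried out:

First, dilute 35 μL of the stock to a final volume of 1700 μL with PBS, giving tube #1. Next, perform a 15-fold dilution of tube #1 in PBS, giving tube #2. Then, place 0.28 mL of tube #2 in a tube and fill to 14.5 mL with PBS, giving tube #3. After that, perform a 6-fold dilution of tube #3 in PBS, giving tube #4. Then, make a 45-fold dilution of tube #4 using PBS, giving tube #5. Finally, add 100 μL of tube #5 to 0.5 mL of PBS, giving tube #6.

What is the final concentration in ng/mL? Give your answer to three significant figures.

0.0164 ng/mL

Step 1: 35 μL brought to 1700 μL → factor 1700/35 = 48.571
Step 2: 15-fold → factor 15
Step 3: 0.28 mL brought to 14.5 mL → factor 14.5/0.28 = 51.786
Step 4: 6-fold → factor 6
Step 5: 45-fold → factor 45
Step 6: 100 μL + 0.5 mL = 600 μL total → factor 600/100 = 6
Overall dilution factor = 48.571 × 15 × 51.786 × 6 × 45 × 6 = 6.1122 × 10^7
Final = 1.00 mg/mL / 6.1122 × 10^7 = 1.636 × 10^-8 mg/mL = 0.0164 ng/mL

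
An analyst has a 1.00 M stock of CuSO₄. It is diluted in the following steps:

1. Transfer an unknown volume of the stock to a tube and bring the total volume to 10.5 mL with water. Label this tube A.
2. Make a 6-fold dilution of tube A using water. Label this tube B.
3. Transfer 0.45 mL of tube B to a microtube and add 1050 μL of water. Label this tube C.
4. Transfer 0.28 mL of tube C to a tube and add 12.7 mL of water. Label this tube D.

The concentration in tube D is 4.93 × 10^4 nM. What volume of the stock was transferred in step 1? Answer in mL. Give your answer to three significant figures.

Step 1: v brought to 10.5 mL → factor = 10.5 mL/v
Step 2: 6-fold → factor 6
Step 3: 0.45 mL + 1050 μL = 1.5 mL total → factor 1.5/0.45 = 3.3333
Step 4: 0.28 mL + 12.7 mL = 12.98 mL total → factor 12.98/0.28 = 46.357
Product of known-step factors = 927.14
Overall factor = 1.00 M / (4.93 × 10^4 nM) = 20284
Step-1 factor = 20284 / 927.14 = 21.878
v = 10.5 mL / 21.878 = 0.480 mL

0.480 mL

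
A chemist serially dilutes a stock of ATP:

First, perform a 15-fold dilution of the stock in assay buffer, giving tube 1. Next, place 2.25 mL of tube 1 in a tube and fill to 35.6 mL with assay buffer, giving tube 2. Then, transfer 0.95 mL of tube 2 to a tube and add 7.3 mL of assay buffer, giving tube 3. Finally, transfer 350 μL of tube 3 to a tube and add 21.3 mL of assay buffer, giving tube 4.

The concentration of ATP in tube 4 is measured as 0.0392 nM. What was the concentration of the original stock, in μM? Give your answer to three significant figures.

5.00 μM

Step 1: 15-fold → factor 15
Step 2: 2.25 mL brought to 35.6 mL → factor 35.6/2.25 = 15.822
Step 3: 0.95 mL + 7.3 mL = 8.25 mL total → factor 8.25/0.95 = 8.6842
Step 4: 350 μL + 21.3 mL = 21650 μL total → factor 21650/350 = 61.857
Overall dilution factor = 15 × 15.822 × 8.6842 × 61.857 = 1.2749 × 10^5
Stock = 0.0392 nM × 1.2749 × 10^5 = 4998 nM = 5.00 μM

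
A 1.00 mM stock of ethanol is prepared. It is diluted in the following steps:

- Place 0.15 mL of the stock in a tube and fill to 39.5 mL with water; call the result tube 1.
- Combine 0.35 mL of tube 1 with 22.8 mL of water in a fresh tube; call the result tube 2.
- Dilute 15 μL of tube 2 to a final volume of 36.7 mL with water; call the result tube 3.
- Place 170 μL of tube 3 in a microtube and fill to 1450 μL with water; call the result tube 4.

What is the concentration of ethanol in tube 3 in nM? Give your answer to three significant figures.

0.0235 nM

Step 1: 0.15 mL brought to 39.5 mL → factor 39.5/0.15 = 263.33
Step 2: 0.35 mL + 22.8 mL = 23.15 mL total → factor 23.15/0.35 = 66.143
Step 3: 15 μL brought to 36.7 mL → factor 36700/15 = 2446.7
Dilution factor through tube 3 = 263.33 × 66.143 × 2446.7 = 4.2615 × 10^7
[tube 3] = 1.00 mM / 4.2615 × 10^7 = 2.347 × 10^-8 mM = 0.0235 nM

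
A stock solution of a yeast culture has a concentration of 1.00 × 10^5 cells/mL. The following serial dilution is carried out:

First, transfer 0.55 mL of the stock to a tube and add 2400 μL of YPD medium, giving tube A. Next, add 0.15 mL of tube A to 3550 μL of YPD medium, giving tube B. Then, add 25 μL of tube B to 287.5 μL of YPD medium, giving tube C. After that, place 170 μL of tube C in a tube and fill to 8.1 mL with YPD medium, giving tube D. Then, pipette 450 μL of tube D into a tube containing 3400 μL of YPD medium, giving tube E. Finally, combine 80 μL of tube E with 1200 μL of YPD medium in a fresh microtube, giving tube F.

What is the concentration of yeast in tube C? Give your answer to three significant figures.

Step 1: 0.55 mL + 2400 μL = 2.95 mL total → factor 2.95/0.55 = 5.3636
Step 2: 0.15 mL + 3550 μL = 3.7 mL total → factor 3.7/0.15 = 24.667
Step 3: 25 μL + 287.5 μL = 312.5 μL total → factor 312.5/25 = 12.5
Dilution factor through tube C = 5.3636 × 24.667 × 12.5 = 1653.8
[tube C] = 1.00 × 10^5 cells/mL / 1653.8 = 60.5 cells/mL

60.5 cells/mL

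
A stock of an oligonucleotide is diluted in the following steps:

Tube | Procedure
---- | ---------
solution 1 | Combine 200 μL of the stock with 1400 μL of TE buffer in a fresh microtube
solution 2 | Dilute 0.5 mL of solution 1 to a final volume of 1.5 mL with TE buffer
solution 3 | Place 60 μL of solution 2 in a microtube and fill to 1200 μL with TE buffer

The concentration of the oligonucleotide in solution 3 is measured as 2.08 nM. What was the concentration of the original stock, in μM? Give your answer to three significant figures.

0.998 μM

Step 1: 200 μL + 1400 μL = 1600 μL total → factor 1600/200 = 8
Step 2: 0.5 mL brought to 1.5 mL → factor 1.5/0.5 = 3
Step 3: 60 μL brought to 1200 μL → factor 1200/60 = 20
Overall dilution factor = 8 × 3 × 20 = 480
Stock = 2.08 nM × 480 = 998.4 nM = 0.998 μM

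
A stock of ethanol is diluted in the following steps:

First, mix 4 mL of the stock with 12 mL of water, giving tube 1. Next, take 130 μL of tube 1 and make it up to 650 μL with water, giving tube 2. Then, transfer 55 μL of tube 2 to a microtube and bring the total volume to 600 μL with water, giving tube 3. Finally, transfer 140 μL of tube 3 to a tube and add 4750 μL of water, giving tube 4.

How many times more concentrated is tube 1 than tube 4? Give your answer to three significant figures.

Step 1: 4 mL + 12 mL = 16 mL total → factor 16/4 = 4
Step 2: 130 μL brought to 650 μL → factor 650/130 = 5
Step 3: 55 μL brought to 600 μL → factor 600/55 = 10.909
Step 4: 140 μL + 4750 μL = 4890 μL total → factor 4890/140 = 34.929
Dilution factor to tube 1 = 4; to tube 4 = 7620.8
[tube 1]/[tube 4] = (factor to tube 4)/(factor to tube 1) = 7620.8/4 = 1.91 × 10^3

1.91 × 10^3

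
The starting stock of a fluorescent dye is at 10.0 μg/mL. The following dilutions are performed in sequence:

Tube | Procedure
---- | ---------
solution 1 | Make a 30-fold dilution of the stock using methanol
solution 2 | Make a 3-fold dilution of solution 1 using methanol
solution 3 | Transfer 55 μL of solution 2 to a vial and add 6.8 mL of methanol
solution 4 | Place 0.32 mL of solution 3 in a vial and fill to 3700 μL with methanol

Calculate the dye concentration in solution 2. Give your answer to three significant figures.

Step 1: 30-fold → factor 30
Step 2: 3-fold → factor 3
Dilution factor through solution 2 = 30 × 3 = 90
[solution 2] = 10.0 μg/mL / 90 = 0.111 μg/mL

0.111 μg/mL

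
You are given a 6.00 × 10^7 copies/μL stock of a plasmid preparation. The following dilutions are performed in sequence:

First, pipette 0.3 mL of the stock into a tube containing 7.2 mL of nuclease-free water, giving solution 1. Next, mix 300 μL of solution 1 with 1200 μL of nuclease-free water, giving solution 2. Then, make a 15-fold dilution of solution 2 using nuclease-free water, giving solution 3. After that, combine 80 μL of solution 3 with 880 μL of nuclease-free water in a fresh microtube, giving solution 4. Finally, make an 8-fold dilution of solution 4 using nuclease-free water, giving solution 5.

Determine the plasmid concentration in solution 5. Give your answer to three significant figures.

333 copies/μL

Step 1: 0.3 mL + 7.2 mL = 7.5 mL total → factor 7.5/0.3 = 25
Step 2: 300 μL + 1200 μL = 1500 μL total → factor 1500/300 = 5
Step 3: 15-fold → factor 15
Step 4: 80 μL + 880 μL = 960 μL total → factor 960/80 = 12
Step 5: 8-fold → factor 8
Overall dilution factor = 25 × 5 × 15 × 12 × 8 = 1.8 × 10^5
Final = 6.00 × 10^7 copies/μL / 1.8 × 10^5 = 333 copies/μL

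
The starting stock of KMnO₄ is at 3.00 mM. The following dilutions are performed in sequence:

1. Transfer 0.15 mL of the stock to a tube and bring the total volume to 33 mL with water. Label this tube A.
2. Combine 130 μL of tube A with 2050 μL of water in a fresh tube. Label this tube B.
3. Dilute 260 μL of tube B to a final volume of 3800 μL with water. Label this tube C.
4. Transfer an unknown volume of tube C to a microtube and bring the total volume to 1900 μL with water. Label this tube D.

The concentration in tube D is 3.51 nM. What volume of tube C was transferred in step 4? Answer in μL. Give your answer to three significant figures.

Step 1: 0.15 mL brought to 33 mL → factor 33/0.15 = 220
Step 2: 130 μL + 2050 μL = 2180 μL total → factor 2180/130 = 16.769
Step 3: 260 μL brought to 3800 μL → factor 3800/260 = 14.615
Step 4: v brought to 1900 μL → factor = 1900 μL/v
Product of known-step factors = 53920
Overall factor = 3.00 mM / (3.51 nM) = 8.547 × 10^5
Step-4 factor = 8.547 × 10^5 / 53920 = 15.851
v = 1900 μL / 15.851 = 120 μL

120 μL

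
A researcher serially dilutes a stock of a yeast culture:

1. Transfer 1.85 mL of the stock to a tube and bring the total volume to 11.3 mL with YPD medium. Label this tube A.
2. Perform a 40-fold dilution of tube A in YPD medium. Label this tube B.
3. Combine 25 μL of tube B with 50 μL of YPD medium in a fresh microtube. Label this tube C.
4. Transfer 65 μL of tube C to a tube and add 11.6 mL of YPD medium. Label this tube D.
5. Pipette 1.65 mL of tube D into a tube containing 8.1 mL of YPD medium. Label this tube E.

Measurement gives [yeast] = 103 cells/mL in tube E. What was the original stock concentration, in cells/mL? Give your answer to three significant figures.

8.01 × 10^7 cells/mL

Step 1: 1.85 mL brought to 11.3 mL → factor 11.3/1.85 = 6.1081
Step 2: 40-fold → factor 40
Step 3: 25 μL + 50 μL = 75 μL total → factor 75/25 = 3
Step 4: 65 μL + 11.6 mL = 11665 μL total → factor 11665/65 = 179.46
Step 5: 1.65 mL + 8.1 mL = 9.75 mL total → factor 9.75/1.65 = 5.9091
Overall dilution factor = 6.1081 × 40 × 3 × 179.46 × 5.9091 = 7.7728 × 10^5
Stock = 103 cells/mL × 7.7728 × 10^5 = 8.01 × 10^7 cells/mL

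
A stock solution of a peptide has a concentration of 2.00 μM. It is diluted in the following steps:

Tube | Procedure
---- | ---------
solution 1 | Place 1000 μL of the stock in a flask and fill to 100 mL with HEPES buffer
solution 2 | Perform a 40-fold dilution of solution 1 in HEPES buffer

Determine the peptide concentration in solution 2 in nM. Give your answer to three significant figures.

Step 1: 1000 μL brought to 100 mL → factor 1 × 10^5/1000 = 100
Step 2: 40-fold → factor 40
Overall dilution factor = 100 × 40 = 4000
Final = 2.00 μM / 4000 = 0.0005000 μM = 0.500 nM

0.500 nM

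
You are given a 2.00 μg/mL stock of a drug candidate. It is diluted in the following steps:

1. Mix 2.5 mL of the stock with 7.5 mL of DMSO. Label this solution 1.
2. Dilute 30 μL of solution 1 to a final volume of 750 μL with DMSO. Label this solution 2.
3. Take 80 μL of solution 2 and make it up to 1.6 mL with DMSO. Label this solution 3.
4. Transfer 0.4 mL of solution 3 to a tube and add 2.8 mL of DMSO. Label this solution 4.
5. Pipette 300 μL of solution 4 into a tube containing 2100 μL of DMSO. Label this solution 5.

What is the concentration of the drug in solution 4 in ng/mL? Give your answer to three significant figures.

Step 1: 2.5 mL + 7.5 mL = 10 mL total → factor 10/2.5 = 4
Step 2: 30 μL brought to 750 μL → factor 750/30 = 25
Step 3: 80 μL brought to 1.6 mL → factor 1600/80 = 20
Step 4: 0.4 mL + 2.8 mL = 3.2 mL total → factor 3.2/0.4 = 8
Dilution factor through solution 4 = 4 × 25 × 20 × 8 = 16000
[solution 4] = 2.00 μg/mL / 16000 = 0.0001250 μg/mL = 0.125 ng/mL

0.125 ng/mL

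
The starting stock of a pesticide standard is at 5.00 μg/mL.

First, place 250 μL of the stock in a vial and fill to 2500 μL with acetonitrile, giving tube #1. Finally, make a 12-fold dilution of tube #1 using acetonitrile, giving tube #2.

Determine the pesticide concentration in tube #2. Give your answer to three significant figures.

Step 1: 250 μL brought to 2500 μL → factor 2500/250 = 10
Step 2: 12-fold → factor 12
Overall dilution factor = 10 × 12 = 120
Final = 5.00 μg/mL / 120 = 0.0417 μg/mL

0.0417 μg/mL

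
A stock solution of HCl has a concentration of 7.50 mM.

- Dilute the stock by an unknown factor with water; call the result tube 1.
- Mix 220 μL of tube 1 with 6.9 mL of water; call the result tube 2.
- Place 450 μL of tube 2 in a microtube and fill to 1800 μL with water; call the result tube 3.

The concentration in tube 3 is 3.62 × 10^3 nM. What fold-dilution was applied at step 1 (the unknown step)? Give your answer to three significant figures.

16.0-fold

Step 1: unknown factor x
Step 2: 220 μL + 6.9 mL = 7120 μL total → factor 7120/220 = 32.364
Step 3: 450 μL brought to 1800 μL → factor 1800/450 = 4
Product of known-step factors = 129.45
Overall factor = 7.50 mM / (3.62 × 10^3 nM) = 2071.8
x = 2071.8 / 129.45 = 16.0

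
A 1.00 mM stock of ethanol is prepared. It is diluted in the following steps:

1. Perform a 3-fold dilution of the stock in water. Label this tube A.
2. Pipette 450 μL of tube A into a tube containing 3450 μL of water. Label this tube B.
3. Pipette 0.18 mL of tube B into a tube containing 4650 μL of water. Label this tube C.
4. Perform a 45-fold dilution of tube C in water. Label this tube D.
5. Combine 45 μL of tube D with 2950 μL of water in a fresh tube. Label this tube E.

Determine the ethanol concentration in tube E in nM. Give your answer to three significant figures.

0.479 nM

Step 1: 3-fold → factor 3
Step 2: 450 μL + 3450 μL = 3900 μL total → factor 3900/450 = 8.6667
Step 3: 0.18 mL + 4650 μL = 4.83 mL total → factor 4.83/0.18 = 26.833
Step 4: 45-fold → factor 45
Step 5: 45 μL + 2950 μL = 2995 μL total → factor 2995/45 = 66.556
Overall dilution factor = 3 × 8.6667 × 26.833 × 45 × 66.556 = 2.0895 × 10^6
Final = 1.00 mM / 2.0895 × 10^6 = 4.786 × 10^-7 mM = 0.479 nM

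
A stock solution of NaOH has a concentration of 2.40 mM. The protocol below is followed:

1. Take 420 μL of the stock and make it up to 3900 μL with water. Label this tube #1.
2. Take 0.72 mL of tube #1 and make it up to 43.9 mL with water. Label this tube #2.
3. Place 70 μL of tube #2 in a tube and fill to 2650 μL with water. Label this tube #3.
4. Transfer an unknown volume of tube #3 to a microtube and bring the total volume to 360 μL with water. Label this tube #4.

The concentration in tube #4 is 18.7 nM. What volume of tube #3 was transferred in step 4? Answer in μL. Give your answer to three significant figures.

Step 1: 420 μL brought to 3900 μL → factor 3900/420 = 9.2857
Step 2: 0.72 mL brought to 43.9 mL → factor 43.9/0.72 = 60.972
Step 3: 70 μL brought to 2650 μL → factor 2650/70 = 37.857
Step 4: v brought to 360 μL → factor = 360 μL/v
Product of known-step factors = 21434
Overall factor = 2.40 mM / (18.7 nM) = 1.2834 × 10^5
Step-4 factor = 1.2834 × 10^5 / 21434 = 5.9879
v = 360 μL / 5.9879 = 60.1 μL

60.1 μL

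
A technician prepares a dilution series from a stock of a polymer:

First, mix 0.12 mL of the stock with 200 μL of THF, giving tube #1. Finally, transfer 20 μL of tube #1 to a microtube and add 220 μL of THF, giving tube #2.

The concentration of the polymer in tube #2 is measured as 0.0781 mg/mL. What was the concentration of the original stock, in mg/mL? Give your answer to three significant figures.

Step 1: 0.12 mL + 200 μL = 0.32 mL total → factor 0.32/0.12 = 2.6667
Step 2: 20 μL + 220 μL = 240 μL total → factor 240/20 = 12
Overall dilution factor = 2.6667 × 12 = 32
Stock = 0.0781 mg/mL × 32 = 2.50 mg/mL

2.50 mg/mL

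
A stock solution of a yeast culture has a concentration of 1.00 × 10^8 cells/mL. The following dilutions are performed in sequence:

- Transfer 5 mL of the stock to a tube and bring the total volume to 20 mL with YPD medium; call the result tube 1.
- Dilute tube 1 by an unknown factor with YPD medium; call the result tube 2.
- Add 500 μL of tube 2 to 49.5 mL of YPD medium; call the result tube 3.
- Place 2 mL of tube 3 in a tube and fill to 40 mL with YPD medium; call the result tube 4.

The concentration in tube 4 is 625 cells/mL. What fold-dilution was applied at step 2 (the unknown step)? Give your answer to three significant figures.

20.0-fold

Step 1: 5 mL brought to 20 mL → factor 20/5 = 4
Step 2: unknown factor x
Step 3: 500 μL + 49.5 mL = 50000 μL total → factor 50000/500 = 100
Step 4: 2 mL brought to 40 mL → factor 40/2 = 20
Product of known-step factors = 8000
Overall factor = 1.00 × 10^8 cells/mL / (625 cells/mL) = 1.6 × 10^5
x = 1.6 × 10^5 / 8000 = 20.0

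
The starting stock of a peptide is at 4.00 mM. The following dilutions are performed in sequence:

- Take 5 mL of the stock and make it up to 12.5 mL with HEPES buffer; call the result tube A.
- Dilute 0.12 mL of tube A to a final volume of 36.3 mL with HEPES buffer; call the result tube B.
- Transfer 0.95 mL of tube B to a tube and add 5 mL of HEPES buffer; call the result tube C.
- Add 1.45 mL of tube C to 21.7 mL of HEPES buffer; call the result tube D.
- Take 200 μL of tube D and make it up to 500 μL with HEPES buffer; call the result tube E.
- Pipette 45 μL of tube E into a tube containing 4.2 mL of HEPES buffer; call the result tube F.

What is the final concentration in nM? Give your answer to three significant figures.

0.224 nM

Step 1: 5 mL brought to 12.5 mL → factor 12.5/5 = 2.5
Step 2: 0.12 mL brought to 36.3 mL → factor 36.3/0.12 = 302.5
Step 3: 0.95 mL + 5 mL = 5.95 mL total → factor 5.95/0.95 = 6.2632
Step 4: 1.45 mL + 21.7 mL = 23.15 mL total → factor 23.15/1.45 = 15.966
Step 5: 200 μL brought to 500 μL → factor 500/200 = 2.5
Step 6: 45 μL + 4.2 mL = 4245 μL total → factor 4245/45 = 94.333
Overall dilution factor = 2.5 × 302.5 × 6.2632 × 15.966 × 2.5 × 94.333 = 1.7834 × 10^7
Final = 4.00 mM / 1.7834 × 10^7 = 2.243 × 10^-7 mM = 0.224 nM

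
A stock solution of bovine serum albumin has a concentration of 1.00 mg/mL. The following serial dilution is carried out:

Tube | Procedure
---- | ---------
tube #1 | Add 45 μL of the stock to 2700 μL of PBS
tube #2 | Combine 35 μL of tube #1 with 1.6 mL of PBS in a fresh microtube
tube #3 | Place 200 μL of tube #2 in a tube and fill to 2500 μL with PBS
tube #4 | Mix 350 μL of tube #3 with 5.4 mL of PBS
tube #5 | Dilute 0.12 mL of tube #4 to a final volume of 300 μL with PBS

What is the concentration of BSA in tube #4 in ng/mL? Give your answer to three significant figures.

1.71 ng/mL

Step 1: 45 μL + 2700 μL = 2745 μL total → factor 2745/45 = 61
Step 2: 35 μL + 1.6 mL = 1635 μL total → factor 1635/35 = 46.714
Step 3: 200 μL brought to 2500 μL → factor 2500/200 = 12.5
Step 4: 350 μL + 5.4 mL = 5750 μL total → factor 5750/350 = 16.429
Dilution factor through tube #4 = 61 × 46.714 × 12.5 × 16.429 = 5.8518 × 10^5
[tube #4] = 1.00 mg/mL / 5.8518 × 10^5 = 1.709 × 10^-6 mg/mL = 1.71 ng/mL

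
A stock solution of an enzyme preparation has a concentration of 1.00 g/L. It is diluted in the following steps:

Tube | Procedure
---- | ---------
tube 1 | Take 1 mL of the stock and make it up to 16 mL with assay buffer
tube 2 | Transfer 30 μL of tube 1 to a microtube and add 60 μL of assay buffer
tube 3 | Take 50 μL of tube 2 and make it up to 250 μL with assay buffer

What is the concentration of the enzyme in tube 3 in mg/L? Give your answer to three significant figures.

Step 1: 1 mL brought to 16 mL → factor 16/1 = 16
Step 2: 30 μL + 60 μL = 90 μL total → factor 90/30 = 3
Step 3: 50 μL brought to 250 μL → factor 250/50 = 5
Overall dilution factor = 16 × 3 × 5 = 240
Final = 1.00 g/L / 240 = 0.004167 g/L = 4.17 mg/L

4.17 mg/L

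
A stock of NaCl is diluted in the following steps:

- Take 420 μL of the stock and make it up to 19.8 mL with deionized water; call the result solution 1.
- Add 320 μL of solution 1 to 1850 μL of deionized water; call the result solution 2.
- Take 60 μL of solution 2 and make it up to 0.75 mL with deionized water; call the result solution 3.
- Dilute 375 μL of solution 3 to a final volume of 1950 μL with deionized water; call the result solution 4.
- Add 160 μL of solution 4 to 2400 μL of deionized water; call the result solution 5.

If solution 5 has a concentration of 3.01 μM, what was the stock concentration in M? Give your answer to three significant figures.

1.00 M

Step 1: 420 μL brought to 19.8 mL → factor 19800/420 = 47.143
Step 2: 320 μL + 1850 μL = 2170 μL total → factor 2170/320 = 6.7812
Step 3: 60 μL brought to 0.75 mL → factor 750/60 = 12.5
Step 4: 375 μL brought to 1950 μL → factor 1950/375 = 5.2
Step 5: 160 μL + 2400 μL = 2560 μL total → factor 2560/160 = 16
Overall dilution factor = 47.143 × 6.7812 × 12.5 × 5.2 × 16 = 3.3248 × 10^5
Stock = 3.01 μM × 3.3248 × 10^5 = 1.001 × 10^6 μM = 1.00 M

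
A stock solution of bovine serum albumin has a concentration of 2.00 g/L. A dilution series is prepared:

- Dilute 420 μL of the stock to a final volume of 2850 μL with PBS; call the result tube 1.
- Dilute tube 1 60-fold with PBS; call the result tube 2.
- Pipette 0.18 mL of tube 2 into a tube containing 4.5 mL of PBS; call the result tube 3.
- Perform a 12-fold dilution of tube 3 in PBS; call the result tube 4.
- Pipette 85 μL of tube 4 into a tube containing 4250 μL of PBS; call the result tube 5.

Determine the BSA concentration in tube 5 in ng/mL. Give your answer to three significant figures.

Step 1: 420 μL brought to 2850 μL → factor 2850/420 = 6.7857
Step 2: 60-fold → factor 60
Step 3: 0.18 mL + 4.5 mL = 4.68 mL total → factor 4.68/0.18 = 26
Step 4: 12-fold → factor 12
Step 5: 85 μL + 4250 μL = 4335 μL total → factor 4335/85 = 51
Overall dilution factor = 6.7857 × 60 × 26 × 12 × 51 = 6.4785 × 10^6
Final = 2.00 g/L / 6.4785 × 10^6 = 3.087 × 10^-7 g/L = 0.309 ng/mL

0.309 ng/mL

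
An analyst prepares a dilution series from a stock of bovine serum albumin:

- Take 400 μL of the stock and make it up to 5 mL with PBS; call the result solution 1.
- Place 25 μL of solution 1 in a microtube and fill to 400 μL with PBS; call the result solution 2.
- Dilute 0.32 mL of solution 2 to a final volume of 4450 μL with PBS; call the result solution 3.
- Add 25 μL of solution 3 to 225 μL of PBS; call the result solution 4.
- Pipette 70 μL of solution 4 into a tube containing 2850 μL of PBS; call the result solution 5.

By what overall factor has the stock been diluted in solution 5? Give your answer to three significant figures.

1.16 × 10^6

Step 1: 400 μL brought to 5 mL → factor 5000/400 = 12.5
Step 2: 25 μL brought to 400 μL → factor 400/25 = 16
Step 3: 0.32 mL brought to 4450 μL → factor 4.45/0.32 = 13.906
Step 4: 25 μL + 225 μL = 250 μL total → factor 250/25 = 10
Step 5: 70 μL + 2850 μL = 2920 μL total → factor 2920/70 = 41.714
Overall dilution factor = 12.5 × 16 × 13.906 × 10 × 41.714 = 1.1602 × 10^6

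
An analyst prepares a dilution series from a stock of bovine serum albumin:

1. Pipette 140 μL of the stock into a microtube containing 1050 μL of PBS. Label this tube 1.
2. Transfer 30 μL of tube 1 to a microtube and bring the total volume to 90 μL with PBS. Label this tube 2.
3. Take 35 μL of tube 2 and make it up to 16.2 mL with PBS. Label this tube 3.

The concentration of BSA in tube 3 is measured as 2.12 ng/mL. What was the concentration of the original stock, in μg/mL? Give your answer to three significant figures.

Step 1: 140 μL + 1050 μL = 1190 μL total → factor 1190/140 = 8.5
Step 2: 30 μL brought to 90 μL → factor 90/30 = 3
Step 3: 35 μL brought to 16.2 mL → factor 16200/35 = 462.86
Overall dilution factor = 8.5 × 3 × 462.86 = 11803
Stock = 2.12 ng/mL × 11803 = 2.502 × 10^4 ng/mL = 25.0 μg/mL

25.0 μg/mL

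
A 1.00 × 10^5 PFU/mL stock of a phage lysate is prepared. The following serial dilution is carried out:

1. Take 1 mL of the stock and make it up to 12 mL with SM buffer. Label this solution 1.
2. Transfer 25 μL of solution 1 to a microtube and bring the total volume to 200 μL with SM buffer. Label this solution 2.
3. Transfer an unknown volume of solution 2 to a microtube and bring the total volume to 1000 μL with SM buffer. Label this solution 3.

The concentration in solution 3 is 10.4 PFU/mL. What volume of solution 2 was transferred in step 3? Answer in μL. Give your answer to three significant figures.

9.98 μL

Step 1: 1 mL brought to 12 mL → factor 12/1 = 12
Step 2: 25 μL brought to 200 μL → factor 200/25 = 8
Step 3: v brought to 1000 μL → factor = 1000 μL/v
Product of known-step factors = 96
Overall factor = 1.00 × 10^5 PFU/mL / (10.4 PFU/mL) = 9615.4
Step-3 factor = 9615.4 / 96 = 100.16
v = 1000 μL / 100.16 = 9.98 μL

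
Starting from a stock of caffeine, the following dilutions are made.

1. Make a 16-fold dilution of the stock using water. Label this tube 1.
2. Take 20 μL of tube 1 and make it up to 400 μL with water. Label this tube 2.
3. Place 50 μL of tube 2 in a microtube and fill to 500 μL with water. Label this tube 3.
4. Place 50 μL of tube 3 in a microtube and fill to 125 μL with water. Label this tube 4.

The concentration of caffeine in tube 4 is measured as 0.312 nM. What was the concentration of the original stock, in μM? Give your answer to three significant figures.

Step 1: 16-fold → factor 16
Step 2: 20 μL brought to 400 μL → factor 400/20 = 20
Step 3: 50 μL brought to 500 μL → factor 500/50 = 10
Step 4: 50 μL brought to 125 μL → factor 125/50 = 2.5
Overall dilution factor = 16 × 20 × 10 × 2.5 = 8000
Stock = 0.312 nM × 8000 = 2496 nM = 2.50 μM

2.50 μM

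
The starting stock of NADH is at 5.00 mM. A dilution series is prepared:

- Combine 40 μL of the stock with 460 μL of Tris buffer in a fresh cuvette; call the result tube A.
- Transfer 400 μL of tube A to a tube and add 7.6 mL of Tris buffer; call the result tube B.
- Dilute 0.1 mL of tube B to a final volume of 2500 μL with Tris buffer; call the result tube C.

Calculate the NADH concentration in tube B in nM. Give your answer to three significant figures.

Step 1: 40 μL + 460 μL = 500 μL total → factor 500/40 = 12.5
Step 2: 400 μL + 7.6 mL = 8000 μL total → factor 8000/400 = 20
Dilution factor through tube B = 12.5 × 20 = 250
[tube B] = 5.00 mM / 250 = 0.02000 mM = 2.00 × 10^4 nM

2.00 × 10^4 nM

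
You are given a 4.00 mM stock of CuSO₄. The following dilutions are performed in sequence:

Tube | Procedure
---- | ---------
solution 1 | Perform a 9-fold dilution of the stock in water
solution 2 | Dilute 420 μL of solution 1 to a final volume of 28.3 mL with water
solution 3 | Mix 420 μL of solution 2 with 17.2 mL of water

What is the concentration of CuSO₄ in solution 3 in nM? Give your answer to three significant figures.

157 nM

Step 1: 9-fold → factor 9
Step 2: 420 μL brought to 28.3 mL → factor 28300/420 = 67.381
Step 3: 420 μL + 17.2 mL = 17620 μL total → factor 17620/420 = 41.952
Overall dilution factor = 9 × 67.381 × 41.952 = 25441
Final = 4.00 mM / 25441 = 0.0001572 mM = 157 nM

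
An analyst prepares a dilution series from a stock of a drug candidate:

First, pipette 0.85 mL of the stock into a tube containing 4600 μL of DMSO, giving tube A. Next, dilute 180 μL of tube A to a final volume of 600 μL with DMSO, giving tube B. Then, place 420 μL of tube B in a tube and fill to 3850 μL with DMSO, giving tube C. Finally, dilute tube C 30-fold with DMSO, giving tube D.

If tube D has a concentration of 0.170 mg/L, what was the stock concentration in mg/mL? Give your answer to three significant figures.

0.999 mg/mL

Step 1: 0.85 mL + 4600 μL = 5.45 mL total → factor 5.45/0.85 = 6.4118
Step 2: 180 μL brought to 600 μL → factor 600/180 = 3.3333
Step 3: 420 μL brought to 3850 μL → factor 3850/420 = 9.1667
Step 4: 30-fold → factor 30
Overall dilution factor = 6.4118 × 3.3333 × 9.1667 × 30 = 5877.5
Stock = 0.170 mg/L × 5877.5 = 999.2 mg/L = 0.999 mg/mL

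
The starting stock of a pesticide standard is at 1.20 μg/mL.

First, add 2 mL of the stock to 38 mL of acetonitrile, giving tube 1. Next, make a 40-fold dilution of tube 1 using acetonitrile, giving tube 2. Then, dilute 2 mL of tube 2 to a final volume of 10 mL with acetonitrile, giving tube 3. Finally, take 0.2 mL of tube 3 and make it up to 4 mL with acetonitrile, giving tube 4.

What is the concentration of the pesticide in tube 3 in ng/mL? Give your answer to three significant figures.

Step 1: 2 mL + 38 mL = 40 mL total → factor 40/2 = 20
Step 2: 40-fold → factor 40
Step 3: 2 mL brought to 10 mL → factor 10/2 = 5
Dilution factor through tube 3 = 20 × 40 × 5 = 4000
[tube 3] = 1.20 μg/mL / 4000 = 0.0003000 μg/mL = 0.300 ng/mL

0.300 ng/mL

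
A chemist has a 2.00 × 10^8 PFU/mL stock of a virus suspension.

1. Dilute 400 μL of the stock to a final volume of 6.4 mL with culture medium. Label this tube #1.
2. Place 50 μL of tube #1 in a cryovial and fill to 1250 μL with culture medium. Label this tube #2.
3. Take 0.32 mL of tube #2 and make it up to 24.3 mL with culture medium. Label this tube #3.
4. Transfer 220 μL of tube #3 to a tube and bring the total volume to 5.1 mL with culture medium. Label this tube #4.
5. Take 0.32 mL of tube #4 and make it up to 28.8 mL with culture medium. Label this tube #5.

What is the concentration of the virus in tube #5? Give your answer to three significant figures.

3.16 PFU/mL

Step 1: 400 μL brought to 6.4 mL → factor 6400/400 = 16
Step 2: 50 μL brought to 1250 μL → factor 1250/50 = 25
Step 3: 0.32 mL brought to 24.3 mL → factor 24.3/0.32 = 75.938
Step 4: 220 μL brought to 5.1 mL → factor 5100/220 = 23.182
Step 5: 0.32 mL brought to 28.8 mL → factor 28.8/0.32 = 90
Overall dilution factor = 16 × 25 × 75.938 × 23.182 × 90 = 6.3373 × 10^7
Final = 2.00 × 10^8 PFU/mL / 6.3373 × 10^7 = 3.16 PFU/mL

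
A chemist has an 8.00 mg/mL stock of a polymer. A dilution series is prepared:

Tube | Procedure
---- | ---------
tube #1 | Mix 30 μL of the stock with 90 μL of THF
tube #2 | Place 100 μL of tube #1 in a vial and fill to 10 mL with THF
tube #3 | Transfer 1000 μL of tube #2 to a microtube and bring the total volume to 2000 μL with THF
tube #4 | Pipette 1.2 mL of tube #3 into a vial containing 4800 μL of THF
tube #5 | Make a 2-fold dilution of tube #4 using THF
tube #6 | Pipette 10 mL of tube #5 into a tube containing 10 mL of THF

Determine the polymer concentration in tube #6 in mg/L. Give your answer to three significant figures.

0.500 mg/L

Step 1: 30 μL + 90 μL = 120 μL total → factor 120/30 = 4
Step 2: 100 μL brought to 10 mL → factor 10000/100 = 100
Step 3: 1000 μL brought to 2000 μL → factor 2000/1000 = 2
Step 4: 1.2 mL + 4800 μL = 6 mL total → factor 6/1.2 = 5
Step 5: 2-fold → factor 2
Step 6: 10 mL + 10 mL = 20 mL total → factor 20/10 = 2
Overall dilution factor = 4 × 100 × 2 × 5 × 2 × 2 = 16000
Final = 8.00 mg/mL / 16000 = 0.0005000 mg/mL = 0.500 mg/L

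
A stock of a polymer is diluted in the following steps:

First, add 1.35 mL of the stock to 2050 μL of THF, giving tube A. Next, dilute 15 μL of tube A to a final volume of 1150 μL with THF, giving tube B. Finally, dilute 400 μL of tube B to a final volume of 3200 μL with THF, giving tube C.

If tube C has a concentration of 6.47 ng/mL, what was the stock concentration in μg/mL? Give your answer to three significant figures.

9.99 μg/mL

Step 1: 1.35 mL + 2050 μL = 3.4 mL total → factor 3.4/1.35 = 2.5185
Step 2: 15 μL brought to 1150 μL → factor 1150/15 = 76.667
Step 3: 400 μL brought to 3200 μL → factor 3200/400 = 8
Overall dilution factor = 2.5185 × 76.667 × 8 = 1544.7
Stock = 6.47 ng/mL × 1544.7 = 9994 ng/mL = 9.99 μg/mL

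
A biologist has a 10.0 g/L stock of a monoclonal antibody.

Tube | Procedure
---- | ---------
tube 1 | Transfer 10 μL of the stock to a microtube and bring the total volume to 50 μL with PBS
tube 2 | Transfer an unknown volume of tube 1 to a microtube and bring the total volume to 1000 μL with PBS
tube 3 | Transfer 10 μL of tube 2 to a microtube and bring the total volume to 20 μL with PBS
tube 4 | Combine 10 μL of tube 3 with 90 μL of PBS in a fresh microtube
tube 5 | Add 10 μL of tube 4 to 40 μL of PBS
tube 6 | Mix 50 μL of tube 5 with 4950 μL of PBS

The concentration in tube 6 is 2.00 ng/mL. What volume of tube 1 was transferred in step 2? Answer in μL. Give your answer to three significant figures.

10.0 μL

Step 1: 10 μL brought to 50 μL → factor 50/10 = 5
Step 2: v brought to 1000 μL → factor = 1000 μL/v
Step 3: 10 μL brought to 20 μL → factor 20/10 = 2
Step 4: 10 μL + 90 μL = 100 μL total → factor 100/10 = 10
Step 5: 10 μL + 40 μL = 50 μL total → factor 50/10 = 5
Step 6: 50 μL + 4950 μL = 5000 μL total → factor 5000/50 = 100
Product of known-step factors = 50000
Overall factor = 10.0 g/L / (2.00 ng/mL) = 5 × 10^6
Step-2 factor = 5 × 10^6 / 50000 = 100
v = 1000 μL / 100 = 10.0 μL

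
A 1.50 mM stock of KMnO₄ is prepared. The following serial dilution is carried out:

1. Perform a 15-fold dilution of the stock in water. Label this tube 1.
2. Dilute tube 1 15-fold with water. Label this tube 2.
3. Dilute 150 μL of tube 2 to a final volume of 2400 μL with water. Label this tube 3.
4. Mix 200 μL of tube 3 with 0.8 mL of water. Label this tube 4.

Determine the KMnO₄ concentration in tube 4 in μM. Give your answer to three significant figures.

0.0833 μM

Step 1: 15-fold → factor 15
Step 2: 15-fold → factor 15
Step 3: 150 μL brought to 2400 μL → factor 2400/150 = 16
Step 4: 200 μL + 0.8 mL = 1000 μL total → factor 1000/200 = 5
Overall dilution factor = 15 × 15 × 16 × 5 = 18000
Final = 1.50 mM / 18000 = 8.333 × 10^-5 mM = 0.0833 μM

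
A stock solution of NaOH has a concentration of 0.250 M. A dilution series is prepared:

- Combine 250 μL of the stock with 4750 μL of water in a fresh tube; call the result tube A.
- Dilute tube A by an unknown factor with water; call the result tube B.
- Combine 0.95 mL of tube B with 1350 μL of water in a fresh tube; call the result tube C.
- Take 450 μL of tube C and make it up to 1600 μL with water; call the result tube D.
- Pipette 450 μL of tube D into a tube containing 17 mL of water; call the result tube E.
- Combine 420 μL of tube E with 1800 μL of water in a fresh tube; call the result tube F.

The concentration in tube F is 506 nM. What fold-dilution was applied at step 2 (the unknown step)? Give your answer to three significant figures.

14.0-fold

Step 1: 250 μL + 4750 μL = 5000 μL total → factor 5000/250 = 20
Step 2: unknown factor x
Step 3: 0.95 mL + 1350 μL = 2.3 mL total → factor 2.3/0.95 = 2.4211
Step 4: 450 μL brought to 1600 μL → factor 1600/450 = 3.5556
Step 5: 450 μL + 17 mL = 17450 μL total → factor 17450/450 = 38.778
Step 6: 420 μL + 1800 μL = 2220 μL total → factor 2220/420 = 5.2857
Product of known-step factors = 35288
Overall factor = 0.250 M / (506 nM) = 4.9407 × 10^5
x = 4.9407 × 10^5 / 35288 = 14.0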